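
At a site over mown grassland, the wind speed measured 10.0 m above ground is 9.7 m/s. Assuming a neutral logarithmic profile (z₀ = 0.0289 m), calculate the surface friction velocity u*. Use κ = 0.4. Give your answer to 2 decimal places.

u* ≈ 0.66 m/s

Log law: V(z) = (u*/κ) · ln(z/z₀) ⇒ u* = κ · V / ln(z/z₀)
u* = 0.4 × 9.7 / ln(10.0/0.0289) = 0.4 × 9.7 / 5.8465
   = 3.8800 / 5.8465 = 0.6636 m/s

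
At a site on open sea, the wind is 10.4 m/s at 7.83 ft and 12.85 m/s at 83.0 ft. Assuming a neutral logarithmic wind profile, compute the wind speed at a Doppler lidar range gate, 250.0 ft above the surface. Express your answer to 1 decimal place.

Log law: V ∝ ln(z/z₀). From the pair, with r = V₁/V₂ = 0.80934,
ln z₀ = (ln z₁ − r·ln z₂)/(1 − r) = (2.0580 − 0.80934×4.4188)/0.19066 = -7.9637 → z₀ = 0.0003479 ft
V₃ = V₁ · ln(z₃/z₀)/ln(z₁/z₀) = 10.4 × 13.4852/10.0217 = 13.9942 m/s

14.0 m/s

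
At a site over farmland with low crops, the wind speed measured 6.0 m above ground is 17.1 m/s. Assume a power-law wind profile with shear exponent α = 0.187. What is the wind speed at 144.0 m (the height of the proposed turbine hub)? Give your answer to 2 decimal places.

Power-law profile: V₂ = V₁ · (z₂/z₁)^α
V₂ = 17.1 × (144.0/6.0)^0.187 = 17.1 × (24.0000)^0.187
    = 17.1 × 1.8118 = 30.9810 m/s

30.98 m/s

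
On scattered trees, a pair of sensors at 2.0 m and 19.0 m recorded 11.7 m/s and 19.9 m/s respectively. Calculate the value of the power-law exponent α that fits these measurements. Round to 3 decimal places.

Power law: V₂/V₁ = (z₂/z₁)^α ⇒ α = ln(V₂/V₁) / ln(z₂/z₁)
α = ln(19.9/11.7) / ln(19.0/2.0) = ln(1.7009) / ln(9.5000)
  = 0.53113 / 2.25129 = 0.23592

α ≈ 0.236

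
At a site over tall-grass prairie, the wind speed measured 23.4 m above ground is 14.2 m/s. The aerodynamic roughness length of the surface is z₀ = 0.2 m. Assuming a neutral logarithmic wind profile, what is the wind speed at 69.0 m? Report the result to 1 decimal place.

17.4 m/s

Log law: V(z) ∝ ln(z/z₀), so V₂/V₁ = ln(z₂/z₀) / ln(z₁/z₀).
ln(69.0/0.2) = 5.8435, ln(23.4/0.2) = 4.7622
V₂ = 14.2 × 5.8435/4.7622 = 14.2 × 1.2271 = 17.4245 m/s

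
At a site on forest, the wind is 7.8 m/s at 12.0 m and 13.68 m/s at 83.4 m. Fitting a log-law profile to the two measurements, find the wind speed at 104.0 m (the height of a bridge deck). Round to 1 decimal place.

14.3 m/s

Log law: V ∝ ln(z/z₀). From the pair, with r = V₁/V₂ = 0.57018,
ln z₀ = (ln z₁ − r·ln z₂)/(1 − r) = (2.4849 − 0.57018×4.4236)/0.42982 = -0.0869 → z₀ = 0.9168 m
V₃ = V₁ · ln(z₃/z₀)/ln(z₁/z₀) = 7.8 × 4.7313/2.5718 = 14.3495 m/s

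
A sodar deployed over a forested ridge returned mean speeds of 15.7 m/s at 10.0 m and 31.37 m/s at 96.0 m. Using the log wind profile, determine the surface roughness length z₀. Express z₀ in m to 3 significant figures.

z₀ ≈ 1.04 m

Log law: V(z) ∝ ln(z/z₀). With r = V₁/V₂ = 15.7/31.37 = 0.50048,
r · ln(z₂/z₀) = ln(z₁/z₀) ⇒ ln z₀ = (ln z₁ − r·ln z₂)/(1 − r)
ln z₀ = (2.30259 − 0.50048×4.56435) / 0.49952 = 0.0365
z₀ = exp(0.0365) = 1.037 m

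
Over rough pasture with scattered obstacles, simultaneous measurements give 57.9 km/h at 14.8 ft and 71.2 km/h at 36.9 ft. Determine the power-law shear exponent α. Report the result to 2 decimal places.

α ≈ 0.23

Power law: V₂/V₁ = (z₂/z₁)^α ⇒ α = ln(V₂/V₁) / ln(z₂/z₁)
α = ln(71.2/57.9) / ln(36.9/14.8) = ln(1.2297) / ln(2.4932)
  = 0.20678 / 0.91358 = 0.22633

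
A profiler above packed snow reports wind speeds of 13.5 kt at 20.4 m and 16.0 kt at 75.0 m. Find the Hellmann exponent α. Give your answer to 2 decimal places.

α ≈ 0.13

Power law: V₂/V₁ = (z₂/z₁)^α ⇒ α = ln(V₂/V₁) / ln(z₂/z₁)
α = ln(16.0/13.5) / ln(75.0/20.4) = ln(1.1852) / ln(3.6765)
  = 0.16990 / 1.30195 = 0.13050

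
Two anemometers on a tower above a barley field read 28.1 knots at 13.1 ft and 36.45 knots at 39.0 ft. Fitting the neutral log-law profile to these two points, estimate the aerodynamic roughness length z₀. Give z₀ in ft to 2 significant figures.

Log law: V(z) ∝ ln(z/z₀). With r = V₁/V₂ = 28.1/36.45 = 0.77092,
r · ln(z₂/z₀) = ln(z₁/z₀) ⇒ ln z₀ = (ln z₁ − r·ln z₂)/(1 − r)
ln z₀ = (2.57261 − 0.77092×3.66356) / 0.22908 = -1.0987
z₀ = exp(-1.0987) = 0.3333 ft

z₀ ≈ 0.33 ft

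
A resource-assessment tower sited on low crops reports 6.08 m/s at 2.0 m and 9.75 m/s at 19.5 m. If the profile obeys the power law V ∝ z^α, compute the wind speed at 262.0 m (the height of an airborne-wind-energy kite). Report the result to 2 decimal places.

First find α: α = ln(V₂/V₁)/ln(z₂/z₁) = ln(9.75/6.08)/ln(19.5/2.0) = 0.47226/2.27727 = 0.2074
Extrapolate from 19.5 m to 262.0 m: V₃ = 9.75 × (262.0/19.5)^0.2074 = 9.75 × 1.7139 = 16.7104 m/s

16.71 m/s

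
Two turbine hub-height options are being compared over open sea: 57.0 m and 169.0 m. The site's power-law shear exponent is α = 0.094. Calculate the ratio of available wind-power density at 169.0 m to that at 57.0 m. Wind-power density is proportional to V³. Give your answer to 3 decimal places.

1.359

Speed ratio: V_B/V_A = (z_B/z_A)^α = (169.0/57.0)^0.094 = (2.9649)^0.094 = 1.10756
Power-density ratio: P_B/P_A = (V_B/V_A)³ = (1.10756)³ = 1.35865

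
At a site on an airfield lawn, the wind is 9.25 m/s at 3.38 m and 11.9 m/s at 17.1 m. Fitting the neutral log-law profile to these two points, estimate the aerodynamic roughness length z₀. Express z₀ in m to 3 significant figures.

z₀ ≈ 0.0118 m

Log law: V(z) ∝ ln(z/z₀). With r = V₁/V₂ = 9.25/11.9 = 0.77731,
r · ln(z₂/z₀) = ln(z₁/z₀) ⇒ ln z₀ = (ln z₁ − r·ln z₂)/(1 − r)
ln z₀ = (1.21788 − 0.77731×2.83908) / 0.22269 = -4.4410
z₀ = exp(-4.4410) = 0.01178 m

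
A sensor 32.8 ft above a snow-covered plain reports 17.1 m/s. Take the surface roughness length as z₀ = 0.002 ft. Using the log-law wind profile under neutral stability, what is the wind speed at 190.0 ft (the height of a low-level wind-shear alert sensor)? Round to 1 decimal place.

Log law: V(z) ∝ ln(z/z₀), so V₂/V₁ = ln(z₂/z₀) / ln(z₁/z₀).
ln(190.0/0.002) = 11.4616, ln(32.8/0.002) = 9.7050
V₂ = 17.1 × 11.4616/9.7050 = 17.1 × 1.1810 = 20.1951 m/s

20.2 m/s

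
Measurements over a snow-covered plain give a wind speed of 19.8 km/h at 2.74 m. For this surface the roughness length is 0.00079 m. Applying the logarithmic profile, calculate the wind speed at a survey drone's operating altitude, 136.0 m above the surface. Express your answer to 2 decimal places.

Log law: V(z) ∝ ln(z/z₀), so V₂/V₁ = ln(z₂/z₀) / ln(z₁/z₀).
ln(136.0/0.00079) = 12.0561, ln(2.74/0.00079) = 8.1514
V₂ = 19.8 × 12.0561/8.1514 = 19.8 × 1.4790 = 29.2846 km/h

29.28 km/h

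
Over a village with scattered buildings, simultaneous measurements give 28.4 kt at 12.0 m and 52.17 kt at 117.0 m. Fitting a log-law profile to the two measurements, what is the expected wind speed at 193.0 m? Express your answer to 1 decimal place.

57.4 kt

Log law: V ∝ ln(z/z₀). From the pair, with r = V₁/V₂ = 0.54437,
ln z₀ = (ln z₁ − r·ln z₂)/(1 − r) = (2.4849 − 0.54437×4.7622)/0.45563 = -0.2359 → z₀ = 0.7898 m
V₃ = V₁ · ln(z₃/z₀)/ln(z₁/z₀) = 28.4 × 5.4986/2.7208 = 57.3944 kt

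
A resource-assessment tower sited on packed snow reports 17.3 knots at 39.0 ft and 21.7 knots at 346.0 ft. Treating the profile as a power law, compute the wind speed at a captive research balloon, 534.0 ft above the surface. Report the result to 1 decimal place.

First find α: α = ln(V₂/V₁)/ln(z₂/z₁) = ln(21.7/17.3)/ln(346.0/39.0) = 0.22661/2.18288 = 0.1038
Extrapolate from 346.0 ft to 534.0 ft: V₃ = 21.7 × (534.0/346.0)^0.1038 = 21.7 × 1.0461 = 22.6999 knots

22.7 knots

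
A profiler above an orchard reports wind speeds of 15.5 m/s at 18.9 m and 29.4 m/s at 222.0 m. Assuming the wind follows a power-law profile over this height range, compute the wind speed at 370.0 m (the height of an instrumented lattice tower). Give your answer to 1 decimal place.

33.6 m/s

First find α: α = ln(V₂/V₁)/ln(z₂/z₁) = ln(29.4/15.5)/ln(222.0/18.9) = 0.64015/2.46352 = 0.2599
Extrapolate from 222.0 m to 370.0 m: V₃ = 29.4 × (370.0/222.0)^0.2599 = 29.4 × 1.1420 = 33.5734 m/s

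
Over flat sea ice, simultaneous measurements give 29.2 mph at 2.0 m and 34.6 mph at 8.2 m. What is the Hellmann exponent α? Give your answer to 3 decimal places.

Power law: V₂/V₁ = (z₂/z₁)^α ⇒ α = ln(V₂/V₁) / ln(z₂/z₁)
α = ln(34.6/29.2) / ln(8.2/2.0) = ln(1.1849) / ln(4.1000)
  = 0.16968 / 1.41099 = 0.12026

α ≈ 0.120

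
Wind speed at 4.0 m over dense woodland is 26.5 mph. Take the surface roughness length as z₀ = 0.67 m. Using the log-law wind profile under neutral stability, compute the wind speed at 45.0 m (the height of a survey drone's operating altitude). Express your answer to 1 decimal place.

Log law: V(z) ∝ ln(z/z₀), so V₂/V₁ = ln(z₂/z₀) / ln(z₁/z₀).
ln(45.0/0.67) = 4.2071, ln(4.0/0.67) = 1.7868
V₂ = 26.5 × 4.2071/1.7868 = 26.5 × 2.3546 = 62.3970 mph

62.4 mph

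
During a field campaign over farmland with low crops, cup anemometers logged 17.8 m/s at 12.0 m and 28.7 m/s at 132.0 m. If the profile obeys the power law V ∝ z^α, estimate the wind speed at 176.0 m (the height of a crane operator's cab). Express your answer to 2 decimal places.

First find α: α = ln(V₂/V₁)/ln(z₂/z₁) = ln(28.7/17.8)/ln(132.0/12.0) = 0.47770/2.39790 = 0.1992
Extrapolate from 132.0 m to 176.0 m: V₃ = 28.7 × (176.0/132.0)^0.1992 = 28.7 × 1.0590 = 30.3929 m/s

30.39 m/s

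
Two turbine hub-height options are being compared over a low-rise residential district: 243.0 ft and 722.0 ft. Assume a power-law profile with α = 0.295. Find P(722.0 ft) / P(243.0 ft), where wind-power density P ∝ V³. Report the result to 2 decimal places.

Speed ratio: V_B/V_A = (z_B/z_A)^α = (722.0/243.0)^0.295 = (2.9712)^0.295 = 1.37884
Power-density ratio: P_B/P_A = (V_B/V_A)³ = (1.37884)³ = 2.62146

2.62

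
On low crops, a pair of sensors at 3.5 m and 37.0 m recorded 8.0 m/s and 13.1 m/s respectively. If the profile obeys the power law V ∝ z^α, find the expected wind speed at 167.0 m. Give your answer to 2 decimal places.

First find α: α = ln(V₂/V₁)/ln(z₂/z₁) = ln(13.1/8.0)/ln(37.0/3.5) = 0.49317/2.35815 = 0.2091
Extrapolate from 37.0 m to 167.0 m: V₃ = 13.1 × (167.0/37.0)^0.2091 = 13.1 × 1.3705 = 17.9536 m/s

17.95 m/s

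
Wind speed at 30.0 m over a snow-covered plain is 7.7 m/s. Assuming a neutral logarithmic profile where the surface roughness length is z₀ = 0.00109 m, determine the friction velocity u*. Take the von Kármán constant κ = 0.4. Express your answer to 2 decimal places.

Log law: V(z) = (u*/κ) · ln(z/z₀) ⇒ u* = κ · V / ln(z/z₀)
u* = 0.4 × 7.7 / ln(30.0/0.00109) = 0.4 × 7.7 / 10.2228
   = 3.0800 / 10.2228 = 0.3013 m/s

u* ≈ 0.30 m/s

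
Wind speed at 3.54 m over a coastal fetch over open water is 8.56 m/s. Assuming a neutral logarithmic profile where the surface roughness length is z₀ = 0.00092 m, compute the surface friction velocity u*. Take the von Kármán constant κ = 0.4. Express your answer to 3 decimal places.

Log law: V(z) = (u*/κ) · ln(z/z₀) ⇒ u* = κ · V / ln(z/z₀)
u* = 0.4 × 8.56 / ln(3.54/0.00092) = 0.4 × 8.56 / 8.2553
   = 3.4240 / 8.2553 = 0.4148 m/s

u* ≈ 0.415 m/s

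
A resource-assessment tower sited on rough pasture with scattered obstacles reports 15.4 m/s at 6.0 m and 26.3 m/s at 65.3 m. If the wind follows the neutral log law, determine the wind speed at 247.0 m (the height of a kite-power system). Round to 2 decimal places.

Log law: V ∝ ln(z/z₀). From the pair, with r = V₁/V₂ = 0.58555,
ln z₀ = (ln z₁ − r·ln z₂)/(1 − r) = (1.7918 − 0.58555×4.1790)/0.41445 = -1.5810 → z₀ = 0.2058 m
V₃ = V₁ · ln(z₃/z₀)/ln(z₁/z₀) = 15.4 × 7.0904/3.3728 = 32.3745 m/s

32.37 m/s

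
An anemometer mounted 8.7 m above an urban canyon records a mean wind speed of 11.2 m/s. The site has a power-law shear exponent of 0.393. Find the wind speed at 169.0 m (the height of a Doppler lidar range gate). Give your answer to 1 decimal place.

Power-law profile: V₂ = V₁ · (z₂/z₁)^α
V₂ = 11.2 × (169.0/8.7)^0.393 = 11.2 × (19.4253)^0.393
    = 11.2 × 3.2087 = 35.9374 m/s

35.9 m/s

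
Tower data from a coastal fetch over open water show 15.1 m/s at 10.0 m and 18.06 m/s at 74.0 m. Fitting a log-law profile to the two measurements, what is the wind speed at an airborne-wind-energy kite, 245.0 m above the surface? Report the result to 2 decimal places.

19.83 m/s

Log law: V ∝ ln(z/z₀). From the pair, with r = V₁/V₂ = 0.83610,
ln z₀ = (ln z₁ − r·ln z₂)/(1 − r) = (2.3026 − 0.83610×4.3041)/0.16390 = -7.9077 → z₀ = 0.0003679 m
V₃ = V₁ · ln(z₃/z₀)/ln(z₁/z₀) = 15.1 × 13.4089/10.2103 = 19.8305 m/s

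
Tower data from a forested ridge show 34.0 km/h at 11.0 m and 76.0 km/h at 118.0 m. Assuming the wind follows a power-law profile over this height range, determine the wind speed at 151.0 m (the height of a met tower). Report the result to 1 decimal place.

First find α: α = ln(V₂/V₁)/ln(z₂/z₁) = ln(76.0/34.0)/ln(118.0/11.0) = 0.80437/2.37279 = 0.3390
Extrapolate from 118.0 m to 151.0 m: V₃ = 76.0 × (151.0/118.0)^0.3390 = 76.0 × 1.0872 = 82.6264 km/h

82.6 km/h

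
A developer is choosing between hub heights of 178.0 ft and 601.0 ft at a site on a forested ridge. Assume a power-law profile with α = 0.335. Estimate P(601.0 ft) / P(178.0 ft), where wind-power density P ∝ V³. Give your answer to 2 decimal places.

Speed ratio: V_B/V_A = (z_B/z_A)^α = (601.0/178.0)^0.335 = (3.3764)^0.335 = 1.50325
Power-density ratio: P_B/P_A = (V_B/V_A)³ = (1.50325)³ = 3.39701

3.40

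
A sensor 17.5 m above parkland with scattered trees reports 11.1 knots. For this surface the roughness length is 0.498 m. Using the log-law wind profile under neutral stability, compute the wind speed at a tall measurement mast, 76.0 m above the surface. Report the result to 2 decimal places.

15.68 knots

Log law: V(z) ∝ ln(z/z₀), so V₂/V₁ = ln(z₂/z₀) / ln(z₁/z₀).
ln(76.0/0.498) = 5.0279, ln(17.5/0.498) = 3.5594
V₂ = 11.1 × 5.0279/3.5594 = 11.1 × 1.4126 = 15.6797 knots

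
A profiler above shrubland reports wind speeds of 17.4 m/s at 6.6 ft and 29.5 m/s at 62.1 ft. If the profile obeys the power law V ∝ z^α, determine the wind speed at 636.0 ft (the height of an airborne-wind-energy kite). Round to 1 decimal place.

51.0 m/s

First find α: α = ln(V₂/V₁)/ln(z₂/z₁) = ln(29.5/17.4)/ln(62.1/6.6) = 0.52792/2.24168 = 0.2355
Extrapolate from 62.1 ft to 636.0 ft: V₃ = 29.5 × (636.0/62.1)^0.2355 = 29.5 × 1.7296 = 51.0229 m/s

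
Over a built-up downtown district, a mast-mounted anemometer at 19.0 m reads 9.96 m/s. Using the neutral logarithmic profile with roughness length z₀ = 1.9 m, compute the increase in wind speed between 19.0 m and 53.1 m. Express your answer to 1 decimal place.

4.4 m/s

Log law: V₂ = V₁ · ln(z₂/z₀)/ln(z₁/z₀) = 9.96 × 3.3303/2.3026 = 14.4056 m/s
ΔV = 14.4056 − 9.96 = 4.4456 m/s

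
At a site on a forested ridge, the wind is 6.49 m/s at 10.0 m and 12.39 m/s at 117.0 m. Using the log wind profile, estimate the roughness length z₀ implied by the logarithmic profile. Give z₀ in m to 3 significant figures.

Log law: V(z) ∝ ln(z/z₀). With r = V₁/V₂ = 6.49/12.39 = 0.52381,
r · ln(z₂/z₀) = ln(z₁/z₀) ⇒ ln z₀ = (ln z₁ − r·ln z₂)/(1 − r)
ln z₀ = (2.30259 − 0.52381×4.76217) / 0.47619 = -0.4030
z₀ = exp(-0.4030) = 0.6683 m

z₀ ≈ 0.668 m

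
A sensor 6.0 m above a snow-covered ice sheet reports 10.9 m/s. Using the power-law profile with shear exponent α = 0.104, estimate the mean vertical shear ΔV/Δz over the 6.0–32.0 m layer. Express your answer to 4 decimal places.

0.0797 m/s/m

Power law: V₂ = V₁ · (z₂/z₁)^α = 10.9 × (5.3333)^0.104 = 12.9728 m/s
ΔV/Δz = (12.9728 − 10.9)/(32.0 − 6.0) = 2.0728/26.0000 = 0.07972 m/s/m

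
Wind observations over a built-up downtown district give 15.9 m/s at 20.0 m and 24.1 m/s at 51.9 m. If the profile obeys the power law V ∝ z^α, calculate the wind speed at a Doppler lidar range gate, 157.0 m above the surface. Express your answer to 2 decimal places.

39.06 m/s

First find α: α = ln(V₂/V₁)/ln(z₂/z₁) = ln(24.1/15.9)/ln(51.9/20.0) = 0.41589/0.95359 = 0.4361
Extrapolate from 51.9 m to 157.0 m: V₃ = 24.1 × (157.0/51.9)^0.4361 = 24.1 × 1.6206 = 39.0554 m/s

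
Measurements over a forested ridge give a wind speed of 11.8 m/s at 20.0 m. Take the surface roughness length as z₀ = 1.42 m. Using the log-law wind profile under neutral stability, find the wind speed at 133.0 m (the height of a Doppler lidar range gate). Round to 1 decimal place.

Log law: V(z) ∝ ln(z/z₀), so V₂/V₁ = ln(z₂/z₀) / ln(z₁/z₀).
ln(133.0/1.42) = 4.5397, ln(20.0/1.42) = 2.6451
V₂ = 11.8 × 4.5397/2.6451 = 11.8 × 1.7163 = 20.2521 m/s

20.3 m/s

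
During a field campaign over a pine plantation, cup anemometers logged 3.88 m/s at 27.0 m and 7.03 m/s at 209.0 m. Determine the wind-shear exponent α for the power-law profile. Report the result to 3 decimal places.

α ≈ 0.290

Power law: V₂/V₁ = (z₂/z₁)^α ⇒ α = ln(V₂/V₁) / ln(z₂/z₁)
α = ln(7.03/3.88) / ln(209.0/27.0) = ln(1.8119) / ln(7.7407)
  = 0.59435 / 2.04650 = 0.29042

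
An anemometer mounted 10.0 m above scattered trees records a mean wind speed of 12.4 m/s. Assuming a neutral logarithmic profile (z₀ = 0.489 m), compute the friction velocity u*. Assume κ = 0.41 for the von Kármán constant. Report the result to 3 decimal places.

u* ≈ 1.685 m/s

Log law: V(z) = (u*/κ) · ln(z/z₀) ⇒ u* = κ · V / ln(z/z₀)
u* = 0.41 × 12.4 / ln(10.0/0.489) = 0.41 × 12.4 / 3.0180
   = 5.0840 / 3.0180 = 1.6846 m/s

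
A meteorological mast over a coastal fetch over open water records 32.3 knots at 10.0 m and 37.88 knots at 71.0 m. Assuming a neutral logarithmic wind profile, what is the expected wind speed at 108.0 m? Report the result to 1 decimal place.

Log law: V ∝ ln(z/z₀). From the pair, with r = V₁/V₂ = 0.85269,
ln z₀ = (ln z₁ − r·ln z₂)/(1 − r) = (2.3026 − 0.85269×4.2627)/0.14731 = -9.0435 → z₀ = 0.0001182 m
V₃ = V₁ · ln(z₃/z₀)/ln(z₁/z₀) = 32.3 × 13.7256/11.3461 = 39.0741 knots

39.1 knots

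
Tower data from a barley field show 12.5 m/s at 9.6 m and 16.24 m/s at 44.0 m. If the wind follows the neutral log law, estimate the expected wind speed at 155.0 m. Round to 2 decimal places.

19.33 m/s

Log law: V ∝ ln(z/z₀). From the pair, with r = V₁/V₂ = 0.76970,
ln z₀ = (ln z₁ − r·ln z₂)/(1 − r) = (2.2618 − 0.76970×3.7842)/0.23030 = -2.8266 → z₀ = 0.05922 m
V₃ = V₁ · ln(z₃/z₀)/ln(z₁/z₀) = 12.5 × 7.8700/5.0883 = 19.3334 m/s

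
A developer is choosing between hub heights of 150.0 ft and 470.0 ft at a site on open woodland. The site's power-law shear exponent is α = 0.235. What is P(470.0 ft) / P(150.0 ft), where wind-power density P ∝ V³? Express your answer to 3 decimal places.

Speed ratio: V_B/V_A = (z_B/z_A)^α = (470.0/150.0)^0.235 = (3.1333)^0.235 = 1.30786
Power-density ratio: P_B/P_A = (V_B/V_A)³ = (1.30786)³ = 2.23710

2.237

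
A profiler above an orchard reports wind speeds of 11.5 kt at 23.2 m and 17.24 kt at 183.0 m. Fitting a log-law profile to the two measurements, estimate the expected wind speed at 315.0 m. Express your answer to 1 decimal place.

18.7 kt

Log law: V ∝ ln(z/z₀). From the pair, with r = V₁/V₂ = 0.66705,
ln z₀ = (ln z₁ − r·ln z₂)/(1 − r) = (3.1442 − 0.66705×5.2095)/0.33295 = -0.9937 → z₀ = 0.3702 m
V₃ = V₁ · ln(z₃/z₀)/ln(z₁/z₀) = 11.5 × 6.7463/4.1379 = 18.7494 kt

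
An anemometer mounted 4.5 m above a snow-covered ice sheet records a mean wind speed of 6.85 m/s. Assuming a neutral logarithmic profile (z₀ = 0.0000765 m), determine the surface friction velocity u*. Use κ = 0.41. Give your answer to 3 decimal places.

Log law: V(z) = (u*/κ) · ln(z/z₀) ⇒ u* = κ · V / ln(z/z₀)
u* = 0.41 × 6.85 / ln(4.5/0.0000765) = 0.41 × 6.85 / 10.9823
   = 2.8085 / 10.9823 = 0.2557 m/s

u* ≈ 0.256 m/s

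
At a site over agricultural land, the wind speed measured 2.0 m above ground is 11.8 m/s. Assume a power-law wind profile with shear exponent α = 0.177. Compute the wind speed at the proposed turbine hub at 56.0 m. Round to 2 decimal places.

21.28 m/s

Power-law profile: V₂ = V₁ · (z₂/z₁)^α
V₂ = 11.8 × (56.0/2.0)^0.177 = 11.8 × (28.0000)^0.177
    = 11.8 × 1.8036 = 21.2828 m/s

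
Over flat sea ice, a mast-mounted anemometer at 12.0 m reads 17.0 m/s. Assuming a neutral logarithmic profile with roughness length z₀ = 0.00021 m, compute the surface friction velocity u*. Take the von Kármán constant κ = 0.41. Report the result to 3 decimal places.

u* ≈ 0.636 m/s

Log law: V(z) = (u*/κ) · ln(z/z₀) ⇒ u* = κ · V / ln(z/z₀)
u* = 0.41 × 17.0 / ln(12.0/0.00021) = 0.41 × 17.0 / 10.9533
   = 6.9700 / 10.9533 = 0.6363 m/s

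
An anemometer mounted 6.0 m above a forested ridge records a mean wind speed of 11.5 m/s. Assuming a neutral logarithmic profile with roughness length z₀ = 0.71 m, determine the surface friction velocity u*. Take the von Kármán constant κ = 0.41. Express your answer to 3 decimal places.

Log law: V(z) = (u*/κ) · ln(z/z₀) ⇒ u* = κ · V / ln(z/z₀)
u* = 0.41 × 11.5 / ln(6.0/0.71) = 0.41 × 11.5 / 2.1342
   = 4.7150 / 2.1342 = 2.2092 m/s

u* ≈ 2.209 m/s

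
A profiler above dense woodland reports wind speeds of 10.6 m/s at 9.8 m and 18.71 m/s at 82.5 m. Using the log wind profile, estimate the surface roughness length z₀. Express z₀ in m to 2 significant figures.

Log law: V(z) ∝ ln(z/z₀). With r = V₁/V₂ = 10.6/18.71 = 0.56654,
r · ln(z₂/z₀) = ln(z₁/z₀) ⇒ ln z₀ = (ln z₁ − r·ln z₂)/(1 − r)
ln z₀ = (2.28238 − 0.56654×4.41280) / 0.43346 = -0.5021
z₀ = exp(-0.5021) = 0.6052 m

z₀ ≈ 0.61 m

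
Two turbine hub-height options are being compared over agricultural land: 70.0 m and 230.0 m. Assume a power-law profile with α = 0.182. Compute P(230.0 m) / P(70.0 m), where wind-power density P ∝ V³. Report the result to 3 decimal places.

Speed ratio: V_B/V_A = (z_B/z_A)^α = (230.0/70.0)^0.182 = (3.2857)^0.182 = 1.24173
Power-density ratio: P_B/P_A = (V_B/V_A)³ = (1.24173)³ = 1.91461

1.915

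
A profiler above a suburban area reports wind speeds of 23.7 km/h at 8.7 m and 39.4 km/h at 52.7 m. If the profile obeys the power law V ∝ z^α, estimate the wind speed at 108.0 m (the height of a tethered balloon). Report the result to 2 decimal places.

First find α: α = ln(V₂/V₁)/ln(z₂/z₁) = ln(39.4/23.7)/ln(52.7/8.7) = 0.50829/1.80129 = 0.2822
Extrapolate from 52.7 m to 108.0 m: V₃ = 39.4 × (108.0/52.7)^0.2822 = 39.4 × 1.2244 = 48.2423 km/h

48.24 km/h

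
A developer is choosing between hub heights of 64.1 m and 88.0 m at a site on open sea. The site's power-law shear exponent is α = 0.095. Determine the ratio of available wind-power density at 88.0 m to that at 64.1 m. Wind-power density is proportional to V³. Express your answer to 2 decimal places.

1.09

Speed ratio: V_B/V_A = (z_B/z_A)^α = (88.0/64.1)^0.095 = (1.3729)^0.095 = 1.03056
Power-density ratio: P_B/P_A = (V_B/V_A)³ = (1.03056)³ = 1.09452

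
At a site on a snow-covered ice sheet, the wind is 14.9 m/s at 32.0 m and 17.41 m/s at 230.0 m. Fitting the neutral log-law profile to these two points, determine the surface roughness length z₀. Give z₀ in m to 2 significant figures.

z₀ ≈ 0.00026 m

Log law: V(z) ∝ ln(z/z₀). With r = V₁/V₂ = 14.9/17.41 = 0.85583,
r · ln(z₂/z₀) = ln(z₁/z₀) ⇒ ln z₀ = (ln z₁ − r·ln z₂)/(1 − r)
ln z₀ = (3.46574 − 0.85583×5.43808) / 0.14417 = -8.2426
z₀ = exp(-8.2426) = 0.0002632 m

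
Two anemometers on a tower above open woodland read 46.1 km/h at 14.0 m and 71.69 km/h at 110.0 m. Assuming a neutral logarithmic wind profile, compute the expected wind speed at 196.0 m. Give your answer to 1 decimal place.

Log law: V ∝ ln(z/z₀). From the pair, with r = V₁/V₂ = 0.64305,
ln z₀ = (ln z₁ − r·ln z₂)/(1 − r) = (2.6391 − 0.64305×4.7005)/0.35695 = -1.0746 → z₀ = 0.3414 m
V₃ = V₁ · ln(z₃/z₀)/ln(z₁/z₀) = 46.1 × 6.3527/3.7136 = 78.8606 km/h

78.9 km/h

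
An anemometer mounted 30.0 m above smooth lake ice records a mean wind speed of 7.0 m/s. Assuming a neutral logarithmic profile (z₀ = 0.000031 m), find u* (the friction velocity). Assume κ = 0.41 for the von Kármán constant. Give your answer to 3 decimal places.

u* ≈ 0.208 m/s

Log law: V(z) = (u*/κ) · ln(z/z₀) ⇒ u* = κ · V / ln(z/z₀)
u* = 0.41 × 7.0 / ln(30.0/0.000031) = 0.41 × 7.0 / 13.7827
   = 2.8700 / 13.7827 = 0.2082 m/s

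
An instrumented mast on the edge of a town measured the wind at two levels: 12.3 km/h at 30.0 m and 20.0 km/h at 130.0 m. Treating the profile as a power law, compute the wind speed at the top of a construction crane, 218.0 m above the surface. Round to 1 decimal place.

23.7 km/h

First find α: α = ln(V₂/V₁)/ln(z₂/z₁) = ln(20.0/12.3)/ln(130.0/30.0) = 0.48613/1.46634 = 0.3315
Extrapolate from 130.0 m to 218.0 m: V₃ = 20.0 × (218.0/130.0)^0.3315 = 20.0 × 1.1870 = 23.7390 km/h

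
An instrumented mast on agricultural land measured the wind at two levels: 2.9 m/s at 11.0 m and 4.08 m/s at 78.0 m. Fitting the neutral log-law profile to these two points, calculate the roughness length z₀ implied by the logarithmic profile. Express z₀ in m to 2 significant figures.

Log law: V(z) ∝ ln(z/z₀). With r = V₁/V₂ = 2.9/4.08 = 0.71078,
r · ln(z₂/z₀) = ln(z₁/z₀) ⇒ ln z₀ = (ln z₁ − r·ln z₂)/(1 − r)
ln z₀ = (2.39790 − 0.71078×4.35671) / 0.28922 = -2.4161
z₀ = exp(-2.4161) = 0.08927 m

z₀ ≈ 0.089 m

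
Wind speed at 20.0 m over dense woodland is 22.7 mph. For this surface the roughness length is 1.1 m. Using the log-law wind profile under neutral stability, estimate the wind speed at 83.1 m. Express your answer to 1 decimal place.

33.8 mph

Log law: V(z) ∝ ln(z/z₀), so V₂/V₁ = ln(z₂/z₀) / ln(z₁/z₀).
ln(83.1/1.1) = 4.3247, ln(20.0/1.1) = 2.9004
V₂ = 22.7 × 4.3247/2.9004 = 22.7 × 1.4911 = 33.8473 mph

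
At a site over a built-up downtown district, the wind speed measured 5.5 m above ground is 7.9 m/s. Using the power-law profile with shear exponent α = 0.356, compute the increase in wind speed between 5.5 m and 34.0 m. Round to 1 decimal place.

Power law: V₂ = V₁ · (z₂/z₁)^α = 7.9 × (6.1818)^0.356 = 15.1100 m/s
ΔV = 15.1100 − 7.9 = 7.2100 m/s

7.2 m/s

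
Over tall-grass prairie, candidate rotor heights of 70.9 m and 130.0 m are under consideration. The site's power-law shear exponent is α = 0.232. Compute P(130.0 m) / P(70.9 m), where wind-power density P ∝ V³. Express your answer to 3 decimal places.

1.525

Speed ratio: V_B/V_A = (z_B/z_A)^α = (130.0/70.9)^0.232 = (1.8336)^0.232 = 1.15103
Power-density ratio: P_B/P_A = (V_B/V_A)³ = (1.15103)³ = 1.52495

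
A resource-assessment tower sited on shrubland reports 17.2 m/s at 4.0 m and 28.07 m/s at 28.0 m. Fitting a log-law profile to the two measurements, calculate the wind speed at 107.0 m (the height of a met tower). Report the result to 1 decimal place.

Log law: V ∝ ln(z/z₀). From the pair, with r = V₁/V₂ = 0.61275,
ln z₀ = (ln z₁ − r·ln z₂)/(1 − r) = (1.3863 − 0.61275×3.3322)/0.38725 = -1.6928 → z₀ = 0.1840 m
V₃ = V₁ · ln(z₃/z₀)/ln(z₁/z₀) = 17.2 × 6.3656/3.0791 = 35.5588 m/s

35.6 m/s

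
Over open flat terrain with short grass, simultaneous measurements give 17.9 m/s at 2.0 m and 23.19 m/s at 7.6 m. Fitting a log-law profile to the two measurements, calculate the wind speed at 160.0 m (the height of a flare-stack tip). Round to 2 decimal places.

35.26 m/s

Log law: V ∝ ln(z/z₀). From the pair, with r = V₁/V₂ = 0.77188,
ln z₀ = (ln z₁ − r·ln z₂)/(1 − r) = (0.6931 − 0.77188×2.0281)/0.22812 = -3.8242 → z₀ = 0.02184 m
V₃ = V₁ · ln(z₃/z₀)/ln(z₁/z₀) = 17.9 × 8.8993/4.5173 = 35.2640 m/s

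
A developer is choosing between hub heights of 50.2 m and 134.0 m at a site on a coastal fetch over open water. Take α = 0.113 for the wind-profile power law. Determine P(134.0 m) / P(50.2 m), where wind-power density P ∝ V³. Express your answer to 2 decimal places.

Speed ratio: V_B/V_A = (z_B/z_A)^α = (134.0/50.2)^0.113 = (2.6693)^0.113 = 1.11733
Power-density ratio: P_B/P_A = (V_B/V_A)³ = (1.11733)³ = 1.39492

1.39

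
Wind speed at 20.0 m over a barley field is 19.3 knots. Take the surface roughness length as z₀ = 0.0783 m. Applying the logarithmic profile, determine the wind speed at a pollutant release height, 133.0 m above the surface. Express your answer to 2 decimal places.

25.90 knots

Log law: V(z) ∝ ln(z/z₀), so V₂/V₁ = ln(z₂/z₀) / ln(z₁/z₀).
ln(133.0/0.0783) = 7.4376, ln(20.0/0.0783) = 5.5429
V₂ = 19.3 × 7.4376/5.5429 = 19.3 × 1.3418 = 25.8969 knots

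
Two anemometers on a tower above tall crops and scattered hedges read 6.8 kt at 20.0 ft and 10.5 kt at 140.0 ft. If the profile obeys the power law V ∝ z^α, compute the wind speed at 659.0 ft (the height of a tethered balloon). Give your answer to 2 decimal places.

14.84 kt

First find α: α = ln(V₂/V₁)/ln(z₂/z₁) = ln(10.5/6.8)/ln(140.0/20.0) = 0.43445/1.94591 = 0.2233
Extrapolate from 140.0 ft to 659.0 ft: V₃ = 10.5 × (659.0/140.0)^0.2233 = 10.5 × 1.4132 = 14.8386 kt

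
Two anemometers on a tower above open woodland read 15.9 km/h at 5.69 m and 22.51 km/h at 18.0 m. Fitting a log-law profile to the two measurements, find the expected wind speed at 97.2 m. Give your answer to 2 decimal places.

32.19 km/h

Log law: V ∝ ln(z/z₀). From the pair, with r = V₁/V₂ = 0.70635,
ln z₀ = (ln z₁ − r·ln z₂)/(1 − r) = (1.7387 − 0.70635×2.8904)/0.29365 = -1.0315 → z₀ = 0.3565 m
V₃ = V₁ · ln(z₃/z₀)/ln(z₁/z₀) = 15.9 × 5.6083/2.7703 = 32.1891 km/h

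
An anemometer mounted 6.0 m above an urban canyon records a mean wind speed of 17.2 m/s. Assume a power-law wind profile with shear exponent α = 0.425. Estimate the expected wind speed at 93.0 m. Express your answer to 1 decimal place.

Power-law profile: V₂ = V₁ · (z₂/z₁)^α
V₂ = 17.2 × (93.0/6.0)^0.425 = 17.2 × (15.5000)^0.425
    = 17.2 × 3.2055 = 55.1340 m/s

55.1 m/s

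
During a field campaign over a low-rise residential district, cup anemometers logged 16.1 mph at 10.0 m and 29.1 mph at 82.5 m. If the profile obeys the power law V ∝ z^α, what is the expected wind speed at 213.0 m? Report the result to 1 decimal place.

38.0 mph

First find α: α = ln(V₂/V₁)/ln(z₂/z₁) = ln(29.1/16.1)/ln(82.5/10.0) = 0.59192/2.11021 = 0.2805
Extrapolate from 82.5 m to 213.0 m: V₃ = 29.1 × (213.0/82.5)^0.2805 = 29.1 × 1.3048 = 37.9699 mph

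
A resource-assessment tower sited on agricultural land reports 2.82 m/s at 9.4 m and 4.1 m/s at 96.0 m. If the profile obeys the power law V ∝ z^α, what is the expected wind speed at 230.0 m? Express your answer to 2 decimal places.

First find α: α = ln(V₂/V₁)/ln(z₂/z₁) = ln(4.1/2.82)/ln(96.0/9.4) = 0.37425/2.32364 = 0.1611
Extrapolate from 96.0 m to 230.0 m: V₃ = 4.1 × (230.0/96.0)^0.1611 = 4.1 × 1.1511 = 4.7195 m/s

4.72 m/s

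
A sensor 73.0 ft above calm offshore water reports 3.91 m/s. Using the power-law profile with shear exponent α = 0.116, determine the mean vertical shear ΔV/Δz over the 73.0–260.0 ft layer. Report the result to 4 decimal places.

Power law: V₂ = V₁ · (z₂/z₁)^α = 3.91 × (3.5616)^0.116 = 4.5307 m/s
ΔV/Δz = (4.5307 − 3.91)/(260.0 − 73.0) = 0.6207/187.0000 = 0.00332 m/s/ft

0.0033 m/s/ft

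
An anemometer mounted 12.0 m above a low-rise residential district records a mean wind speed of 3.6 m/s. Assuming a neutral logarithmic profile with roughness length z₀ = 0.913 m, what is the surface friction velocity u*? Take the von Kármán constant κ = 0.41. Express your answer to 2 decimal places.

Log law: V(z) = (u*/κ) · ln(z/z₀) ⇒ u* = κ · V / ln(z/z₀)
u* = 0.41 × 3.6 / ln(12.0/0.913) = 0.41 × 3.6 / 2.5759
   = 1.4760 / 2.5759 = 0.5730 m/s

u* ≈ 0.57 m/s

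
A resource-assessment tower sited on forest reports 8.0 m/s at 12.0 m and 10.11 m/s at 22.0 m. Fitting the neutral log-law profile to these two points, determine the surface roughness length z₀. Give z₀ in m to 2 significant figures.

z₀ ≈ 1.2 m

Log law: V(z) ∝ ln(z/z₀). With r = V₁/V₂ = 8.0/10.11 = 0.79130,
r · ln(z₂/z₀) = ln(z₁/z₀) ⇒ ln z₀ = (ln z₁ − r·ln z₂)/(1 − r)
ln z₀ = (2.48491 − 0.79130×3.09104) / 0.20870 = 0.1868
z₀ = exp(0.1868) = 1.205 m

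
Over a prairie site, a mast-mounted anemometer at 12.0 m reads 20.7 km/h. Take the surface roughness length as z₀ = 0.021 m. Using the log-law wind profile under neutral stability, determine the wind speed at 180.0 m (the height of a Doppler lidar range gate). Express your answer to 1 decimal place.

29.5 km/h

Log law: V(z) ∝ ln(z/z₀), so V₂/V₁ = ln(z₂/z₀) / ln(z₁/z₀).
ln(180.0/0.021) = 9.0562, ln(12.0/0.021) = 6.3481
V₂ = 20.7 × 9.0562/6.3481 = 20.7 × 1.4266 = 29.5304 km/h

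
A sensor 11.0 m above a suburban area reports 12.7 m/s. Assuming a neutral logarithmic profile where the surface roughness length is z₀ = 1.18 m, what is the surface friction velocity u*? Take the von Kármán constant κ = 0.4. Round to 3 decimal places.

u* ≈ 2.276 m/s

Log law: V(z) = (u*/κ) · ln(z/z₀) ⇒ u* = κ · V / ln(z/z₀)
u* = 0.4 × 12.7 / ln(11.0/1.18) = 0.4 × 12.7 / 2.2324
   = 5.0800 / 2.2324 = 2.2756 m/s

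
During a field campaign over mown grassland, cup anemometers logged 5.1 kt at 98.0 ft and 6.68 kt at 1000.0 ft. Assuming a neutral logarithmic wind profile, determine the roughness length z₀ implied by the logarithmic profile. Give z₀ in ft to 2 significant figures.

z₀ ≈ 0.054 ft

Log law: V(z) ∝ ln(z/z₀). With r = V₁/V₂ = 5.1/6.68 = 0.76347,
r · ln(z₂/z₀) = ln(z₁/z₀) ⇒ ln z₀ = (ln z₁ − r·ln z₂)/(1 − r)
ln z₀ = (4.58497 − 0.76347×6.90776) / 0.23653 = -2.9126
z₀ = exp(-2.9126) = 0.05433 ft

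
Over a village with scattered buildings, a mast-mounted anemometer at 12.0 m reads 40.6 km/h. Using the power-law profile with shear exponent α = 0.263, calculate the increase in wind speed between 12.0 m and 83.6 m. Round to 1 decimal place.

Power law: V₂ = V₁ · (z₂/z₁)^α = 40.6 × (6.9667)^0.263 = 67.6459 km/h
ΔV = 67.6459 − 40.6 = 27.0459 km/h

27.0 km/h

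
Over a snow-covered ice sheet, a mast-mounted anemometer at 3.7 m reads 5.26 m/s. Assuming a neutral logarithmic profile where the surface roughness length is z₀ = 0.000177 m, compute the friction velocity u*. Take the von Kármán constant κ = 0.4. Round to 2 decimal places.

u* ≈ 0.21 m/s

Log law: V(z) = (u*/κ) · ln(z/z₀) ⇒ u* = κ · V / ln(z/z₀)
u* = 0.4 × 5.26 / ln(3.7/0.000177) = 0.4 × 5.26 / 9.9477
   = 2.1040 / 9.9477 = 0.2115 m/s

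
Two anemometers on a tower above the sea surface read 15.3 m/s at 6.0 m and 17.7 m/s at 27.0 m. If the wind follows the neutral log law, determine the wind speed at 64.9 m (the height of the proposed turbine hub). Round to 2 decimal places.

19.10 m/s

Log law: V ∝ ln(z/z₀). From the pair, with r = V₁/V₂ = 0.86441,
ln z₀ = (ln z₁ − r·ln z₂)/(1 − r) = (1.7918 − 0.86441×3.2958)/0.13559 = -7.7967 → z₀ = 0.0004111 m
V₃ = V₁ · ln(z₃/z₀)/ln(z₁/z₀) = 15.3 × 11.9696/9.5885 = 19.0994 m/s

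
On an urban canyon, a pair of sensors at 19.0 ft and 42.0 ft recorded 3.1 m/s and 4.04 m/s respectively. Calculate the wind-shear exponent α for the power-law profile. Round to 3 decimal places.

Power law: V₂/V₁ = (z₂/z₁)^α ⇒ α = ln(V₂/V₁) / ln(z₂/z₁)
α = ln(4.04/3.1) / ln(42.0/19.0) = ln(1.3032) / ln(2.2105)
  = 0.26484 / 0.79323 = 0.33388

α ≈ 0.334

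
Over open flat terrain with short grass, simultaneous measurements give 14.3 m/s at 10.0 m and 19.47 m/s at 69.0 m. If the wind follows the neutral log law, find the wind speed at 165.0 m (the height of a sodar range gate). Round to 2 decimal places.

21.80 m/s

Log law: V ∝ ln(z/z₀). From the pair, with r = V₁/V₂ = 0.73446,
ln z₀ = (ln z₁ − r·ln z₂)/(1 − r) = (2.3026 − 0.73446×4.2341)/0.26554 = -3.0399 → z₀ = 0.04784 m
V₃ = V₁ · ln(z₃/z₀)/ln(z₁/z₀) = 14.3 × 8.1459/5.3425 = 21.8036 m/s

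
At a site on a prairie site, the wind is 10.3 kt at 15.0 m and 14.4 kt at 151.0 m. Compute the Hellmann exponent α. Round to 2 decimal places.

Power law: V₂/V₁ = (z₂/z₁)^α ⇒ α = ln(V₂/V₁) / ln(z₂/z₁)
α = ln(14.4/10.3) / ln(151.0/15.0) = ln(1.3981) / ln(10.0667)
  = 0.33508 / 2.30923 = 0.14511

α ≈ 0.15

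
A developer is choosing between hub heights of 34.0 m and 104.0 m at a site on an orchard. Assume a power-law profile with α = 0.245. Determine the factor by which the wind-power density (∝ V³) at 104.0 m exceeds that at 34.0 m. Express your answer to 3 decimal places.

2.274

Speed ratio: V_B/V_A = (z_B/z_A)^α = (104.0/34.0)^0.245 = (3.0588)^0.245 = 1.31511
Power-density ratio: P_B/P_A = (V_B/V_A)³ = (1.31511)³ = 2.27448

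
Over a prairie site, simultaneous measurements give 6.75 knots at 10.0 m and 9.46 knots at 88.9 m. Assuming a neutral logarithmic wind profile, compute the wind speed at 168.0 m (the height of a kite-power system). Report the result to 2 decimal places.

Log law: V ∝ ln(z/z₀). From the pair, with r = V₁/V₂ = 0.71353,
ln z₀ = (ln z₁ − r·ln z₂)/(1 − r) = (2.3026 − 0.71353×4.4875)/0.28647 = -3.1396 → z₀ = 0.04330 m
V₃ = V₁ · ln(z₃/z₀)/ln(z₁/z₀) = 6.75 × 8.2635/5.4422 = 10.2494 knots

10.25 knots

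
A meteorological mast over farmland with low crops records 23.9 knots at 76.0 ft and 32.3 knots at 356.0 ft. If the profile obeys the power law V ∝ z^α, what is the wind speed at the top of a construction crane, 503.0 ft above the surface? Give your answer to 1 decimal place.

First find α: α = ln(V₂/V₁)/ln(z₂/z₁) = ln(32.3/23.9)/ln(356.0/76.0) = 0.30119/1.54420 = 0.1950
Extrapolate from 356.0 ft to 503.0 ft: V₃ = 32.3 × (503.0/356.0)^0.1950 = 32.3 × 1.0697 = 34.5527 knots

34.6 knots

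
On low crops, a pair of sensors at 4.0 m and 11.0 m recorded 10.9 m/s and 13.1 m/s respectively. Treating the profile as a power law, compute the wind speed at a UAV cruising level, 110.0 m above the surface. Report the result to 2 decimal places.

First find α: α = ln(V₂/V₁)/ln(z₂/z₁) = ln(13.1/10.9)/ln(11.0/4.0) = 0.18385/1.01160 = 0.1817
Extrapolate from 11.0 m to 110.0 m: V₃ = 13.1 × (110.0/11.0)^0.1817 = 13.1 × 1.5196 = 19.9073 m/s

19.91 m/s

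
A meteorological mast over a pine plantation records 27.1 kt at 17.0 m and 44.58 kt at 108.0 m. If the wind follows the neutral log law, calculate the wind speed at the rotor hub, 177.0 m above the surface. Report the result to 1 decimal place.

49.3 kt

Log law: V ∝ ln(z/z₀). From the pair, with r = V₁/V₂ = 0.60790,
ln z₀ = (ln z₁ − r·ln z₂)/(1 − r) = (2.8332 − 0.60790×4.6821)/0.39210 = -0.0332 → z₀ = 0.9673 m
V₃ = V₁ · ln(z₃/z₀)/ln(z₁/z₀) = 27.1 × 5.2094/2.8665 = 49.2505 kt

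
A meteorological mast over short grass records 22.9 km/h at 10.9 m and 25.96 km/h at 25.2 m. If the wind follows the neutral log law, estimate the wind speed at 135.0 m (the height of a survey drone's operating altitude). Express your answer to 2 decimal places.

Log law: V ∝ ln(z/z₀). From the pair, with r = V₁/V₂ = 0.88213,
ln z₀ = (ln z₁ − r·ln z₂)/(1 − r) = (2.3888 − 0.88213×3.2268)/0.11787 = -3.8832 → z₀ = 0.02059 m
V₃ = V₁ · ln(z₃/z₀)/ln(z₁/z₀) = 22.9 × 8.7884/6.2719 = 32.0883 km/h

32.09 km/h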